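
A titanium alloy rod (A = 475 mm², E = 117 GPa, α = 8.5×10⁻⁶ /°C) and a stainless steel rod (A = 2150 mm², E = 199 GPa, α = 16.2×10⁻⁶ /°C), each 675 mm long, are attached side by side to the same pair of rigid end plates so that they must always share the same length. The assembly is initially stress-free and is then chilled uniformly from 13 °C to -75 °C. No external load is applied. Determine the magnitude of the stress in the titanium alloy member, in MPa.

Both members must finish at the same length. With the larger α, the stainless steel tends to over-contract; the plates restrain it, putting the stainless steel in tension and the titanium alloy in compression. With no external load the two internal forces are equal and opposite, magnitude P.
Compatibility of the two members (thermal + elastic change equal): (α₁ − α₂)ΔT = P·[1/(A₁E₁) + 1/(A₂E₂)].
|α₁ − α₂|·ΔT = 7.7×10⁻⁶ × 88 = 0.0006776.
1/(A₁E₁) + 1/(A₂E₂) = 1/(475×117×10³) + 1/(2150×199×10³) = 2.033×10⁻⁸ N⁻¹.
P = 0.0006776 / 2.033×10⁻⁸ = 33330 N = 33.33 kN.
σ_{titanium alloy} = P/A₁ = 33330/475 = 70.17 MPa, compressive.

σ ≈ 70.2 MPa (compressive)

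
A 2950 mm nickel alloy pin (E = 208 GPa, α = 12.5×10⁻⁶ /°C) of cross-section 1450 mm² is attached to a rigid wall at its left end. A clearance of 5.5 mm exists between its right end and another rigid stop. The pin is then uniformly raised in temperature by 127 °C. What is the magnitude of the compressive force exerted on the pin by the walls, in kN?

P ≈ 0 kN

Free thermal elongation = αΔT L = 12.5×10⁻⁶ × 127 × 2950 = 4.683 mm.
This is smaller than the 5.5 mm clearance, so the pin expands freely without reaching the stop — the stress is zero.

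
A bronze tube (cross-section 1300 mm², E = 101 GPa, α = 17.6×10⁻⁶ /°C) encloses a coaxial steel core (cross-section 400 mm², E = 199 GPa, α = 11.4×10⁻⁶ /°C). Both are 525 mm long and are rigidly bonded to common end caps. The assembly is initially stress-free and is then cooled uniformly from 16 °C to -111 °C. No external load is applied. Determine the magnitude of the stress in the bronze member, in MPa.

σ ≈ 30 MPa (tensile)

The bronze has the larger α, so on cooling it would change length more than the steel if both were free. The rigid plates force a common final length, so the bronze is put into tension and the steel into compression, with equal and opposite forces P (no external load).
Equating the net (thermal + elastic) strains gives |α₁ − α₂|·ΔT = P·[1/(A₁E₁) + 1/(A₂E₂)].
|α₁ − α₂|·ΔT = 6.2×10⁻⁶ × 127 = 0.0007874.
1/(A₁E₁) + 1/(A₂E₂) = 1/(1300×101×10³) + 1/(400×199×10³) = 2.018×10⁻⁸ N⁻¹.
P = 0.0007874 / 2.018×10⁻⁸ = 39020 N = 39.02 kN.
σ_{bronze} = P/A₁ = 39020/1300 = 30.02 MPa, tensile.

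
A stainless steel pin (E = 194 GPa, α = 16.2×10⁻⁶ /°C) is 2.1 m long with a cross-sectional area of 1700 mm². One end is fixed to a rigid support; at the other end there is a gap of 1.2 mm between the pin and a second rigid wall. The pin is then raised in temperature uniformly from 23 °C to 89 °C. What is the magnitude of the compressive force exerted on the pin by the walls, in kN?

Free thermal elongation = αΔT L = 16.2×10⁻⁶ × 66 × 2100 = 2.245 mm.
After closing the 1.2 mm clearance, 2.245 − 1.2 = 1.045 mm of expansion remains to be suppressed by the wall.
That suppressed elongation corresponds to σ = E·Δ/L = 194×10³ × 1.045/2100 = 96.57 MPa.
P = σA = 96.57 × 1700 = 164.2 kN.

P ≈ 164 kN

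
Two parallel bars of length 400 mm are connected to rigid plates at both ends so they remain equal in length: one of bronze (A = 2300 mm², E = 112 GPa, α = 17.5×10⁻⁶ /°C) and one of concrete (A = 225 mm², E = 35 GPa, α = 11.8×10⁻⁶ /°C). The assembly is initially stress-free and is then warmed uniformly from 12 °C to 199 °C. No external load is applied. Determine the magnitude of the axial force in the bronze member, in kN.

Equilibrium of a rigid end plate with no external load gives equal and opposite internal forces ±P in the two members. Since α_{bronze} > α_{concrete}, heating drives the bronze into compression and the concrete into tension.
Setting the final lengths equal and cancelling L: (α₁ − α₂)ΔT = P/(A₁E₁) + P/(A₂E₂).
|α₁ − α₂|·ΔT = 5.7×10⁻⁶ × 187 = 0.001066.
1/(A₁E₁) + 1/(A₂E₂) = 1/(2300×112×10³) + 1/(225×35×10³) = 1.309×10⁻⁷ N⁻¹.
P = 0.001066 / 1.309×10⁻⁷ = 8145 N = 8.145 kN.

P ≈ 8.14 kN (compressive in the bronze)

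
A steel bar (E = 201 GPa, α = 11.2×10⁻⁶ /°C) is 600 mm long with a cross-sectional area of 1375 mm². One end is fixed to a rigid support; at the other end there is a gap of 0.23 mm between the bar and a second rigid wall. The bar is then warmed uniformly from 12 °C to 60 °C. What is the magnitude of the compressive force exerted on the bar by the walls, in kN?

Free thermal elongation = αΔT L = 11.2×10⁻⁶ × 48 × 600 = 0.3226 mm.
After closing the 0.23 mm clearance, 0.3226 − 0.23 = 0.09256 mm of expansion remains to be suppressed by the wall.
Compatibility: PL/(AE) = 0.09256 mm, so σ = P/A = E × (0.09256/600) = 31.01 MPa.
Force on the wall = σA = 31.01 × 1375 mm² = 42.64 kN.

P ≈ 42.6 kN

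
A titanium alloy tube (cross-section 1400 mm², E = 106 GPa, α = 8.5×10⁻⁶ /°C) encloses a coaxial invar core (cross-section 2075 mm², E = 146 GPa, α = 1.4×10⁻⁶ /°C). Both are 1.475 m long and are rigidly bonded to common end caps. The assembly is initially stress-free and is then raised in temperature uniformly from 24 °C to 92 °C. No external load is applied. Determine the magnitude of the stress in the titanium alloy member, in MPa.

Equilibrium of a rigid end plate with no external load gives equal and opposite internal forces ±P in the two members. Since α_{titanium alloy} > α_{invar}, heating drives the titanium alloy into compression and the invar into tension.
Compatibility of the two members (thermal + elastic change equal): (α₁ − α₂)ΔT = P·[1/(A₁E₁) + 1/(A₂E₂)].
|α₁ − α₂|·ΔT = 7.1×10⁻⁶ × 68 = 0.0004828.
1/(A₁E₁) + 1/(A₂E₂) = 1/(1400×106×10³) + 1/(2075×146×10³) = 1.004×10⁻⁸ N⁻¹.
P = 0.0004828 / 1.004×10⁻⁸ = 48090 N = 48.09 kN.
σ_{titanium alloy} = P/A₁ = 48090/1400 = 34.35 MPa, compressive.

σ ≈ 34.4 MPa (compressive)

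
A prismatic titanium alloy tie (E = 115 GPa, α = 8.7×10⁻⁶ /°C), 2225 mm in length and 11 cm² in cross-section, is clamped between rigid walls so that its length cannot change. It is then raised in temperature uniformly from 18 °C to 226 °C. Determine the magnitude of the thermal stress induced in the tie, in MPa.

The supports are rigid, so the total axial strain is zero. The restrained thermal strain is ε = αΔT = 8.7×10⁻⁶ × 208 = 1809.6×10⁻⁶.
Hence σ = E·αΔT = 115×10³ × 1809.6×10⁻⁶ = 208.1 MPa, compressive.

σ ≈ 208 MPa (compressive)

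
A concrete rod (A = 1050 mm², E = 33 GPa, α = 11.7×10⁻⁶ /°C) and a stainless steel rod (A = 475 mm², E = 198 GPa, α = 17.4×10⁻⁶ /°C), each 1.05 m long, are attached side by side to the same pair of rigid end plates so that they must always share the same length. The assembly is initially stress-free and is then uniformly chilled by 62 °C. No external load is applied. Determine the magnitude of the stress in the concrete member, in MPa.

The stainless steel has the larger α, so on cooling it would change length more than the concrete if both were free. The rigid plates force a common final length, so the stainless steel is put into tension and the concrete into compression, with equal and opposite forces P (no external load).
Setting the final lengths equal and cancelling L: (α₁ − α₂)ΔT = P/(A₁E₁) + P/(A₂E₂).
|α₁ − α₂|·ΔT = 5.7×10⁻⁶ × 62 = 0.0003534.
1/(A₁E₁) + 1/(A₂E₂) = 1/(1050×33×10³) + 1/(475×198×10³) = 3.949×10⁻⁸ N⁻¹.
So P = 0.0003534 / 3.949×10⁻⁸ = 8.948 kN.
σ_{concrete} = P/A₁ = 8948/1050 = 8.522 MPa, compressive.

σ ≈ 8.52 MPa (compressive)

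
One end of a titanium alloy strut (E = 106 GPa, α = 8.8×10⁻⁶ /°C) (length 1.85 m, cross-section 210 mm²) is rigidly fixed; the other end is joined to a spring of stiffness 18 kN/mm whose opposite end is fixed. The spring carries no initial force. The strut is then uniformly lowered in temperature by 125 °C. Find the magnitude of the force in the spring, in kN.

P ≈ 14.7 kN

If the spring were absent the strut would shorten by αΔT L = 8.8×10⁻⁶ × 125 × 1850 = 2.035 mm.
With a force P in the spring, the elastic change of the strut is PL/(AE) and that of the spring is P/k; compatibility requires their sum to equal δ_free.
P [ L/(AE) + 1/k ] = δ_free → P [ 1850/(210×106×10³) + 1/(18×10³) ] = 2.035.
P = 2.035 / 0.0001387 = 14680 N.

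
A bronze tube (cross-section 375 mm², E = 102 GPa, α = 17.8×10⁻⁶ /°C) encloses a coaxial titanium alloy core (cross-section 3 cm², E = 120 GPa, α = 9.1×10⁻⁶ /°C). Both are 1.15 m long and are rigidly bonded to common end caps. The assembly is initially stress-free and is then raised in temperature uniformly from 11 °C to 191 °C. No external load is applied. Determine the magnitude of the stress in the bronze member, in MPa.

σ ≈ 77.4 MPa (compressive)

Both members must finish at the same length. With the larger α, the bronze tends to over-expand; the plates restrain it, putting the bronze in compression and the titanium alloy in tension. With no external load the two internal forces are equal and opposite, magnitude P.
Setting the final lengths equal and cancelling L: (α₁ − α₂)ΔT = P/(A₁E₁) + P/(A₂E₂).
|α₁ − α₂|·ΔT = 8.7×10⁻⁶ × 180 = 0.001566.
1/(A₁E₁) + 1/(A₂E₂) = 1/(375×102×10³) + 1/(300×120×10³) = 5.392×10⁻⁸ N⁻¹.
P = 0.001566 / 5.392×10⁻⁸ = 29040 N = 29.04 kN.
σ_{bronze} = P/A₁ = 29040/375 = 77.45 MPa, compressive.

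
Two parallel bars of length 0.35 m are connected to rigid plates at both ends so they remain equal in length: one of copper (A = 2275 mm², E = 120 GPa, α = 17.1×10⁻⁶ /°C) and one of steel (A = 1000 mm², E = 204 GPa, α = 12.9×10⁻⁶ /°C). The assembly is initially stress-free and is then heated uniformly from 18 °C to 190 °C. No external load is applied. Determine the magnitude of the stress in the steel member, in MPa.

σ ≈ 84.3 MPa (tensile)

Both members must finish at the same length. With the larger α, the copper tends to over-expand; the plates restrain it, putting the copper in compression and the steel in tension. With no external load the two internal forces are equal and opposite, magnitude P.
Compatibility of the two members (thermal + elastic change equal): (α₁ − α₂)ΔT = P·[1/(A₁E₁) + 1/(A₂E₂)].
|α₁ − α₂|·ΔT = 4.2×10⁻⁶ × 172 = 0.0007224.
1/(A₁E₁) + 1/(A₂E₂) = 1/(2275×120×10³) + 1/(1000×204×10³) = 8.565×10⁻⁹ N⁻¹.
So P = 0.0007224 / 8.565×10⁻⁹ = 84.34 kN.
σ_{steel} = P/A₂ = 84340/1000 = 84.34 MPa, tensile.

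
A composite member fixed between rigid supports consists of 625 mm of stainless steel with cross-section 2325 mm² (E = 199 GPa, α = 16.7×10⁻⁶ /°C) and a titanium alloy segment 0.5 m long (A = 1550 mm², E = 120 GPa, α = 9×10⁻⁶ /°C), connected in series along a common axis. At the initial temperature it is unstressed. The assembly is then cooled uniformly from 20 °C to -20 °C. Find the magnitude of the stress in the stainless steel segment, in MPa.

σ ≈ 63.6 MPa (tensile)

With the walls removed the bar would change length by δ_free = Σ αᵢΔT Lᵢ = 16.7×10⁻⁶×40×625 + 9×10⁻⁶×40×500 = 0.5975 mm.
Since the ends are fixed, an axial force P builds up, equal in every segment, with P · Σ Lᵢ/(AᵢEᵢ) = δ_free.
Σ Lᵢ/(AᵢEᵢ) = 625/(2325×199×10³) + 500/(1550×120×10³) = 4.039×10⁻⁶ mm/N.
Hence P = δ_free / Σ(L/AE) = 0.5975/4.039×10⁻⁶ = 147.9 kN (tensile).
σ_{stainless steel} = P / A = 147900 / 2325 = 63.63 MPa.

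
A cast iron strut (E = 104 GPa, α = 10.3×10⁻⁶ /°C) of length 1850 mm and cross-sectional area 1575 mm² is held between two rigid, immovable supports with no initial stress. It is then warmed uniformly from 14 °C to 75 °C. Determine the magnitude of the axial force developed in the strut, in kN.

With zero net strain, σ = E·αΔT = 104 GPa × 10.3×10⁻⁶ × 61 = 65.34 MPa.
P = AEαΔT = 1575 × 104×10³ × 10.3×10⁻⁶ × 61 = 102.9 kN (compressive).

P ≈ 103 kN (compressive)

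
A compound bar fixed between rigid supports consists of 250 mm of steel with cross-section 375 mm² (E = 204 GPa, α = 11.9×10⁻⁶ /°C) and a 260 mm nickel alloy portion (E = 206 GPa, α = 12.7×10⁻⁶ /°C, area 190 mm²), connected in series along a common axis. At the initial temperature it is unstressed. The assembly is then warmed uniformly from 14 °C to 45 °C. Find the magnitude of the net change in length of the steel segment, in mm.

If the supports were absent, the total length change would be Σ αᵢΔT Lᵢ = 11.9×10⁻⁶×31×250 + 12.7×10⁻⁶×31×260 = 0.1946 mm.
The walls prevent any net length change, so an axial force P (same in every segment) develops. Compatibility: P · Σ Lᵢ/(AᵢEᵢ) = δ_free.
The series flexibility is Σ Lᵢ/(AᵢEᵢ) = 250/(375×204×10³) + 260/(190×206×10³) = 9.911×10⁻⁶ mm/N.
P = 0.1946 / 9.911×10⁻⁶ = 19630 N = 19.63 kN, compressive.
For the steel segment, free thermal change = 11.9×10⁻⁶×31×250 = 0.09222 mm and elastic change from P = 19630×250/(375×204×10³) = 0.06416 mm; these oppose, so the net change is 0.0281 mm (segment lengthens).

|ΔL| ≈ 0.0281 mm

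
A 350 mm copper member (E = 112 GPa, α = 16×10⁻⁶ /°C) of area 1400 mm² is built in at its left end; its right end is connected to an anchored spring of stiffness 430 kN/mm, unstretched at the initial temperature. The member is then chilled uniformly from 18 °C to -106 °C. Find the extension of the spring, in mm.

Free thermal contraction: δ_free = αΔT L = 16×10⁻⁶ × 124 × 350 = 0.6944 mm.
With a force P in the spring, the elastic change of the member is PL/(AE) and that of the spring is P/k; compatibility requires their sum to equal δ_free.
P [ L/(AE) + 1/k ] = δ_free → P [ 350/(1400×112×10³) + 1/(430×10³) ] = 0.6944.
P = 0.6944 / 4.558×10⁻⁶ = 152400 N.
Spring extension = P/k = 152400/(430×10³) = 0.3543 mm.

δ ≈ 0.354 mm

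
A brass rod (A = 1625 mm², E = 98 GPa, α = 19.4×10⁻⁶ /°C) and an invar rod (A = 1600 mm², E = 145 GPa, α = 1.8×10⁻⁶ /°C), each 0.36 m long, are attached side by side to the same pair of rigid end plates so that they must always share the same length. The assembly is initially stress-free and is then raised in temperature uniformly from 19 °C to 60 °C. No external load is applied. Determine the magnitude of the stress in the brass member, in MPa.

Equilibrium of a rigid end plate with no external load gives equal and opposite internal forces ±P in the two members. Since α_{brass} > α_{invar}, heating drives the brass into compression and the invar into tension.
Setting the final lengths equal and cancelling L: (α₁ − α₂)ΔT = P/(A₁E₁) + P/(A₂E₂).
|α₁ − α₂|·ΔT = 17.6×10⁻⁶ × 41 = 0.0007216.
1/(A₁E₁) + 1/(A₂E₂) = 1/(1625×98×10³) + 1/(1600×145×10³) = 1.059×10⁻⁸ N⁻¹.
P = 0.0007216 / 1.059×10⁻⁸ = 68140 N = 68.14 kN.
σ_{brass} = P/A₁ = 68140/1625 = 41.93 MPa, compressive.

σ ≈ 41.9 MPa (compressive)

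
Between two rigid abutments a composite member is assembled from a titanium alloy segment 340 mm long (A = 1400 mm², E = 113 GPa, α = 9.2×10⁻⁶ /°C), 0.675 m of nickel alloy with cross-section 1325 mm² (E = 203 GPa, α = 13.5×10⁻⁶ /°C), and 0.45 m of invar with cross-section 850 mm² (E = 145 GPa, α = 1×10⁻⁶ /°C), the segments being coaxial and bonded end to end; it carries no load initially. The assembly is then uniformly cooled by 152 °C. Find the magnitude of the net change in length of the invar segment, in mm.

Free thermal contraction of the whole bar: Σ αᵢΔT Lᵢ = 9.2×10⁻⁶×152×340 + 13.5×10⁻⁶×152×675 + 1×10⁻⁶×152×450 = 1.929 mm.
Since the ends are fixed, an axial force P builds up, equal in every segment, with P · Σ Lᵢ/(AᵢEᵢ) = δ_free.
The series flexibility is Σ Lᵢ/(AᵢEᵢ) = 340/(1400×113×10³) + 675/(1325×203×10³) + 450/(850×145×10³) = 8.31×10⁻⁶ mm/N.
So P = 1.929 / 8.31×10⁻⁶ = 232.1 kN, tensile.
For the invar segment, free thermal change = 1×10⁻⁶×152×450 = 0.0684 mm and elastic change from P = 232100×450/(850×145×10³) = 0.8475 mm; these oppose, so the net change is 0.779 mm (segment lengthens).

|ΔL| ≈ 0.779 mm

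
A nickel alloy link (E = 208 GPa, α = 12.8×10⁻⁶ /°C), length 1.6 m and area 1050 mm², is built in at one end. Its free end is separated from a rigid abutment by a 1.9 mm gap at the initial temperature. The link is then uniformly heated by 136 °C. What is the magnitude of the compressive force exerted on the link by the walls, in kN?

P ≈ 121 kN

Free thermal elongation = αΔT L = 12.8×10⁻⁶ × 136 × 1600 = 2.785 mm.
The gap closes (δ_free > 1.9 mm) and the wall then resists a further 2.785 − 1.9 = 0.8853 mm of expansion.
So σ = E(δ_free − g)/L = 208×10³ × 0.8853/1600 = 115.1 MPa.
Force on the wall = σA = 115.1 × 1050 mm² = 120.8 kN.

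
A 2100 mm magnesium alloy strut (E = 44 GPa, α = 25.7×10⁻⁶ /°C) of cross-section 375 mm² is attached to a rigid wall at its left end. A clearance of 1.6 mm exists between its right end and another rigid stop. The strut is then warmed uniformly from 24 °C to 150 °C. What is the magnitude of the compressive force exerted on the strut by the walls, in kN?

P ≈ 40.9 kN

Free thermal elongation = αΔT L = 25.7×10⁻⁶ × 126 × 2100 = 6.8 mm.
After closing the 1.6 mm clearance, 6.8 − 1.6 = 5.2 mm of expansion remains to be suppressed by the wall.
Compatibility: PL/(AE) = 5.2 mm, so σ = P/A = E × (5.2/2100) = 109 MPa.
Force on the wall = σA = 109 × 375 mm² = 40.86 kN.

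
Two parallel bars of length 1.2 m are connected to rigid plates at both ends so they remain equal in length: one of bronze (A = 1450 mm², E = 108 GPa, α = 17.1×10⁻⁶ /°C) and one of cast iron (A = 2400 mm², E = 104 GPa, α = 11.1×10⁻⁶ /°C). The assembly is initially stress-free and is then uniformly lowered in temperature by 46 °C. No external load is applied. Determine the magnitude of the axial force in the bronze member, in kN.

The bronze has the larger α, so on cooling it would change length more than the cast iron if both were free. The rigid plates force a common final length, so the bronze is put into tension and the cast iron into compression, with equal and opposite forces P (no external load).
Compatibility of the two members (thermal + elastic change equal): (α₁ − α₂)ΔT = P·[1/(A₁E₁) + 1/(A₂E₂)].
|α₁ − α₂|·ΔT = 6×10⁻⁶ × 46 = 0.000276.
1/(A₁E₁) + 1/(A₂E₂) = 1/(1450×108×10³) + 1/(2400×104×10³) = 1.039×10⁻⁸ N⁻¹.
So P = 0.000276 / 1.039×10⁻⁸ = 26.56 kN.

P ≈ 26.6 kN (tensile in the bronze)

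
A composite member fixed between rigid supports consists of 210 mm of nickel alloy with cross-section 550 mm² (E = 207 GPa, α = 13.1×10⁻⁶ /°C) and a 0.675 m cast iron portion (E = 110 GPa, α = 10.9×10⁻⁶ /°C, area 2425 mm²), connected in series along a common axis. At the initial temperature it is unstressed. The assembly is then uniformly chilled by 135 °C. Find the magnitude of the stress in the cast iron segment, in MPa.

σ ≈ 129 MPa (tensile)

If the supports were absent, the total length change would be Σ αᵢΔT Lᵢ = 13.1×10⁻⁶×135×210 + 10.9×10⁻⁶×135×675 = 1.365 mm.
The walls prevent any net length change, so an axial force P (same in every segment) develops. Compatibility: P · Σ Lᵢ/(AᵢEᵢ) = δ_free.
Σ Lᵢ/(AᵢEᵢ) = 210/(550×207×10³) + 675/(2425×110×10³) = 4.375×10⁻⁶ mm/N.
Hence P = δ_free / Σ(L/AE) = 1.365/4.375×10⁻⁶ = 311.9 kN (tensile).
σ_{cast iron} = P / A = 311900 / 2425 = 128.6 MPa.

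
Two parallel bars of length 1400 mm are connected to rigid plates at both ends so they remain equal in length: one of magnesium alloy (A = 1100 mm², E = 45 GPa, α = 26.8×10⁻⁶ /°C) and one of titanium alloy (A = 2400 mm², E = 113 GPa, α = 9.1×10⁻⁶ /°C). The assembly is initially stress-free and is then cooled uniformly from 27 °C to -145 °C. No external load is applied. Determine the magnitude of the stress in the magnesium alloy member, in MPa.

Equilibrium of a rigid end plate with no external load gives equal and opposite internal forces ±P in the two members. Since α_{magnesium alloy} > α_{titanium alloy}, cooling drives the magnesium alloy into tension and the titanium alloy into compression.
Equating the net (thermal + elastic) strains gives |α₁ − α₂|·ΔT = P·[1/(A₁E₁) + 1/(A₂E₂)].
|α₁ − α₂|·ΔT = 17.7×10⁻⁶ × 172 = 0.003044.
1/(A₁E₁) + 1/(A₂E₂) = 1/(1100×45×10³) + 1/(2400×113×10³) = 2.389×10⁻⁸ N⁻¹.
So P = 0.003044 / 2.389×10⁻⁸ = 127.4 kN.
σ_{magnesium alloy} = P/A₁ = 127400/1100 = 115.9 MPa, tensile.

σ ≈ 116 MPa (tensile)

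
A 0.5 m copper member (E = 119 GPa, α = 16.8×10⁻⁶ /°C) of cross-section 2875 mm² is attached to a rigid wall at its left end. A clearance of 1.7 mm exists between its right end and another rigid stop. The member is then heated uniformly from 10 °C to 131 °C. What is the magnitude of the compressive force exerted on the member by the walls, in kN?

P ≈ 0 kN

Unrestrained expansion: δ_free = αΔT L = 16.8×10⁻⁶ × 121 × 500 = 1.016 mm.
Since δ_free = 1.02 mm is less than the 1.7 mm gap, the member never touches the wall. No axial force develops.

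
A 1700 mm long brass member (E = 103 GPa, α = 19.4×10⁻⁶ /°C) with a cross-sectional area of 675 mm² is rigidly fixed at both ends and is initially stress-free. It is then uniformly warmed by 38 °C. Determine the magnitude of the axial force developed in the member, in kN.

P ≈ 51.3 kN (compressive)

The ends cannot move, so σ = EαΔT = 103×10³ × 19.4×10⁻⁶ × 38 = 75.93 MPa.
P = AEαΔT = 675 × 103×10³ × 19.4×10⁻⁶ × 38 = 51.25 kN (compressive).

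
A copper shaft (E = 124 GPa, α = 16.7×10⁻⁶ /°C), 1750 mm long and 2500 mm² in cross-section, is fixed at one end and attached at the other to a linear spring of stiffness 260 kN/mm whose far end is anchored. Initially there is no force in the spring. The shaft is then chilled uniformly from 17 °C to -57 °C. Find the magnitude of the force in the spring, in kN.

P ≈ 228 kN

If the spring were absent the shaft would shorten by αΔT L = 16.7×10⁻⁶ × 74 × 1750 = 2.163 mm.
Let P be the tensile force in the spring. The shaft extends elastically by PL/(AE) and the spring stretches by P/k; together these equal δ_free.
P [ L/(AE) + 1/k ] = δ_free → P [ 1750/(2500×124×10³) + 1/(260×10³) ] = 2.163.
P = 2.163 / 9.491×10⁻⁶ = 227900 N.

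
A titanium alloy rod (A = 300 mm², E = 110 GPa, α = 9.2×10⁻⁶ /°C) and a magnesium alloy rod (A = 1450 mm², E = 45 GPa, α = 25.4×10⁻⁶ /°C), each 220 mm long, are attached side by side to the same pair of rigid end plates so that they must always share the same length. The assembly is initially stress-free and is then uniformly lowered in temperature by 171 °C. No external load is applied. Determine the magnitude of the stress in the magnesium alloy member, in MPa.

Both members must finish at the same length. With the larger α, the magnesium alloy tends to over-contract; the plates restrain it, putting the magnesium alloy in tension and the titanium alloy in compression. With no external load the two internal forces are equal and opposite, magnitude P.
Compatibility of the two members (thermal + elastic change equal): (α₁ − α₂)ΔT = P·[1/(A₁E₁) + 1/(A₂E₂)].
|α₁ − α₂|·ΔT = 16.2×10⁻⁶ × 171 = 0.00277.
1/(A₁E₁) + 1/(A₂E₂) = 1/(300×110×10³) + 1/(1450×45×10³) = 4.563×10⁻⁸ N⁻¹.
So P = 0.00277 / 4.563×10⁻⁸ = 60.71 kN.
σ_{magnesium alloy} = P/A₂ = 60710/1450 = 41.87 MPa, tensile.

σ ≈ 41.9 MPa (tensile)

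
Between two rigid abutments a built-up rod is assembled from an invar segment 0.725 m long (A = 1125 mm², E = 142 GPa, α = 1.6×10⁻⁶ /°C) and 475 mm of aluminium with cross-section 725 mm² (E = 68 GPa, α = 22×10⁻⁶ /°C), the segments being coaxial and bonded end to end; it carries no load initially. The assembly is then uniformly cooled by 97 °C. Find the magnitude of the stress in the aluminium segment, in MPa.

σ ≈ 110 MPa (tensile)

If the supports were absent, the total length change would be Σ αᵢΔT Lᵢ = 1.6×10⁻⁶×97×725 + 22×10⁻⁶×97×475 = 1.126 mm.
The rigid supports impose zero overall length change; the single axial force P common to all segments must satisfy P Σ Lᵢ/(AᵢEᵢ) = δ_free.
Σ Lᵢ/(AᵢEᵢ) = 725/(1125×142×10³) + 475/(725×68×10³) = 1.417×10⁻⁵ mm/N.
So P = 1.126 / 1.417×10⁻⁵ = 79.46 kN, tensile.
σ_{aluminium} = P / A = 79460 / 725 = 109.6 MPa.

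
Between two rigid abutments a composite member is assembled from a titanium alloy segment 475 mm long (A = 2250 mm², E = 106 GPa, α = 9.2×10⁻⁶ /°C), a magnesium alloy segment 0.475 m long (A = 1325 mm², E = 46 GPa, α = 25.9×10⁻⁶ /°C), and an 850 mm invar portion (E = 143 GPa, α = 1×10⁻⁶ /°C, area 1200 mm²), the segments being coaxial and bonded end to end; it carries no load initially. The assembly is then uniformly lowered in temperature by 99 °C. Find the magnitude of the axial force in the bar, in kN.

With the walls removed the bar would change length by δ_free = Σ αᵢΔT Lᵢ = 9.2×10⁻⁶×99×475 + 25.9×10⁻⁶×99×475 + 1×10⁻⁶×99×850 = 1.735 mm.
The rigid supports impose zero overall length change; the single axial force P common to all segments must satisfy P Σ Lᵢ/(AᵢEᵢ) = δ_free.
The series flexibility is Σ Lᵢ/(AᵢEᵢ) = 475/(2250×106×10³) + 475/(1325×46×10³) + 850/(1200×143×10³) = 1.474×10⁻⁵ mm/N.
So P = 1.735 / 1.474×10⁻⁵ = 117.7 kN, tensile.

P ≈ 118 kN (tensile)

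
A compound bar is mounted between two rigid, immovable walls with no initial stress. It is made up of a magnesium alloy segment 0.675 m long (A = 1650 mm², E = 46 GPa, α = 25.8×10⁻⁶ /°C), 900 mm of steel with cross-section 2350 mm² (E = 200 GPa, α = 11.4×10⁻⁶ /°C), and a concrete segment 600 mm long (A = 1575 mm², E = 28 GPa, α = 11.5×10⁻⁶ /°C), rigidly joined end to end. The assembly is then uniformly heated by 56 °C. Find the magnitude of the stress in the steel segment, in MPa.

σ ≈ 33.7 MPa (compressive)

With the walls removed the bar would change length by δ_free = Σ αᵢΔT Lᵢ = 25.8×10⁻⁶×56×675 + 11.4×10⁻⁶×56×900 + 11.5×10⁻⁶×56×600 = 1.936 mm.
Since the ends are fixed, an axial force P builds up, equal in every segment, with P · Σ Lᵢ/(AᵢEᵢ) = δ_free.
The series flexibility is Σ Lᵢ/(AᵢEᵢ) = 675/(1650×46×10³) + 900/(2350×200×10³) + 600/(1575×28×10³) = 2.441×10⁻⁵ mm/N.
P = 1.936 / 2.441×10⁻⁵ = 79310 N = 79.31 kN, compressive.
σ_{steel} = P / A = 79310 / 2350 = 33.75 MPa.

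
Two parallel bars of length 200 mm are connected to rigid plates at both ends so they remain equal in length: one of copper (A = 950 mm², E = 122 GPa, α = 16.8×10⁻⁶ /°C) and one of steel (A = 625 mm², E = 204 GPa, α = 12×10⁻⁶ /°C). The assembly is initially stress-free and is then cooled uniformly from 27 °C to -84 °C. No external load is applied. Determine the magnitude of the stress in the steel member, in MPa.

σ ≈ 51.8 MPa (compressive)

Both members must finish at the same length. With the larger α, the copper tends to over-contract; the plates restrain it, putting the copper in tension and the steel in compression. With no external load the two internal forces are equal and opposite, magnitude P.
Setting the final lengths equal and cancelling L: (α₁ − α₂)ΔT = P/(A₁E₁) + P/(A₂E₂).
|α₁ − α₂|·ΔT = 4.8×10⁻⁶ × 111 = 0.0005328.
1/(A₁E₁) + 1/(A₂E₂) = 1/(950×122×10³) + 1/(625×204×10³) = 1.647×10⁻⁸ N⁻¹.
P = 0.0005328 / 1.647×10⁻⁸ = 32350 N = 32.35 kN.
σ_{steel} = P/A₂ = 32350/625 = 51.76 MPa, compressive.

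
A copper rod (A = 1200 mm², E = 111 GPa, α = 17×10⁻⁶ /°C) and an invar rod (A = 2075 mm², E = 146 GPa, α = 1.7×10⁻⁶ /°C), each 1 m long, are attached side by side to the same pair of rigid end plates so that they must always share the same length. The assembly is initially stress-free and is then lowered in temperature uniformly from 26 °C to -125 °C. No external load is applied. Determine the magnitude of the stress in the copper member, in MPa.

σ ≈ 178 MPa (tensile)

The copper has the larger α, so on cooling it would change length more than the invar if both were free. The rigid plates force a common final length, so the copper is put into tension and the invar into compression, with equal and opposite forces P (no external load).
Setting the final lengths equal and cancelling L: (α₁ − α₂)ΔT = P/(A₁E₁) + P/(A₂E₂).
|α₁ − α₂|·ΔT = 15.3×10⁻⁶ × 151 = 0.00231.
1/(A₁E₁) + 1/(A₂E₂) = 1/(1200×111×10³) + 1/(2075×146×10³) = 1.081×10⁻⁸ N⁻¹.
P = 0.00231 / 1.081×10⁻⁸ = 213800 N = 213.8 kN.
σ_{copper} = P/A₁ = 213800/1200 = 178.1 MPa, tensile.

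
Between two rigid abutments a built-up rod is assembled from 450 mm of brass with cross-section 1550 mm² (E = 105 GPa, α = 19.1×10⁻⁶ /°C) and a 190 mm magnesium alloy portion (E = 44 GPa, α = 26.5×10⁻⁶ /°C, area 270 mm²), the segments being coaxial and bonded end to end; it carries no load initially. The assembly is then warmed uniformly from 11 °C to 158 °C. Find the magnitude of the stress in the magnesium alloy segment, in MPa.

σ ≈ 396 MPa (compressive)

Free thermal expansion of the whole bar: Σ αᵢΔT Lᵢ = 19.1×10⁻⁶×147×450 + 26.5×10⁻⁶×147×190 = 2.004 mm.
The walls prevent any net length change, so an axial force P (same in every segment) develops. Compatibility: P · Σ Lᵢ/(AᵢEᵢ) = δ_free.
Σ Lᵢ/(AᵢEᵢ) = 450/(1550×105×10³) + 190/(270×44×10³) = 1.876×10⁻⁵ mm/N.
So P = 2.004 / 1.876×10⁻⁵ = 106.8 kN, compressive.
σ_{magnesium alloy} = P / A = 106800 / 270 = 395.6 MPa.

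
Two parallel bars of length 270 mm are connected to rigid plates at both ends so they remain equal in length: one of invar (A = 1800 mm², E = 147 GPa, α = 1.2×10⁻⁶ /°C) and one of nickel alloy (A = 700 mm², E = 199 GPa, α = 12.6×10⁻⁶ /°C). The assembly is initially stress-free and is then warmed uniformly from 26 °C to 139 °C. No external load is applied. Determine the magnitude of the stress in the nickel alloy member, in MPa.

The nickel alloy has the larger α, so on heating it would change length more than the invar if both were free. The rigid plates force a common final length, so the nickel alloy is put into compression and the invar into tension, with equal and opposite forces P (no external load).
Equating the net (thermal + elastic) strains gives |α₁ − α₂|·ΔT = P·[1/(A₁E₁) + 1/(A₂E₂)].
|α₁ − α₂|·ΔT = 11.4×10⁻⁶ × 113 = 0.001288.
1/(A₁E₁) + 1/(A₂E₂) = 1/(1800×147×10³) + 1/(700×199×10³) = 1.096×10⁻⁸ N⁻¹.
So P = 0.001288 / 1.096×10⁻⁸ = 117.6 kN.
σ_{nickel alloy} = P/A₂ = 117600/700 = 167.9 MPa, compressive.

σ ≈ 168 MPa (compressive)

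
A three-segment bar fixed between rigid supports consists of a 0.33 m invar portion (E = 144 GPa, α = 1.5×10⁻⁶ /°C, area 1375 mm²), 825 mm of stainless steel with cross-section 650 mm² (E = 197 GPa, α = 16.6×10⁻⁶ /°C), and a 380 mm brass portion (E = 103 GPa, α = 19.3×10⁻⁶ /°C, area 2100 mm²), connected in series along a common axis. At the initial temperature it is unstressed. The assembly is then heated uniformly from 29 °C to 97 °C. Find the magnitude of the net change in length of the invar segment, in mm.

|ΔL| ≈ 0.214 mm

If the supports were absent, the total length change would be Σ αᵢΔT Lᵢ = 1.5×10⁻⁶×68×330 + 16.6×10⁻⁶×68×825 + 19.3×10⁻⁶×68×380 = 1.464 mm.
The rigid supports impose zero overall length change; the single axial force P common to all segments must satisfy P Σ Lᵢ/(AᵢEᵢ) = δ_free.
The series flexibility is Σ Lᵢ/(AᵢEᵢ) = 330/(1375×144×10³) + 825/(650×197×10³) + 380/(2100×103×10³) = 9.866×10⁻⁶ mm/N.
P = 1.464 / 9.866×10⁻⁶ = 148300 N = 148.3 kN, compressive.
For the invar segment, free thermal change = 1.5×10⁻⁶×68×330 = 0.03366 mm and elastic change from P = 148300×330/(1375×144×10³) = 0.2472 mm; these oppose, so the net change is 0.214 mm (segment shortens).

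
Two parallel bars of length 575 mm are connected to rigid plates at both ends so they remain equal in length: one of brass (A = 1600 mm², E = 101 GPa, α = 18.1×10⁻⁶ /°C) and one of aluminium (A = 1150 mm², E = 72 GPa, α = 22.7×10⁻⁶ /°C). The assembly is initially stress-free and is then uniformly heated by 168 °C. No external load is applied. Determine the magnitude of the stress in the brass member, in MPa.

Both members must finish at the same length. With the larger α, the aluminium tends to over-expand; the plates restrain it, putting the aluminium in compression and the brass in tension. With no external load the two internal forces are equal and opposite, magnitude P.
Compatibility of the two members (thermal + elastic change equal): (α₁ − α₂)ΔT = P·[1/(A₁E₁) + 1/(A₂E₂)].
|α₁ − α₂|·ΔT = 4.6×10⁻⁶ × 168 = 0.0007728.
1/(A₁E₁) + 1/(A₂E₂) = 1/(1600×101×10³) + 1/(1150×72×10³) = 1.827×10⁻⁸ N⁻¹.
P = 0.0007728 / 1.827×10⁻⁸ = 42310 N = 42.31 kN.
σ_{brass} = P/A₁ = 42310/1600 = 26.44 MPa, tensile.

σ ≈ 26.4 MPa (tensile)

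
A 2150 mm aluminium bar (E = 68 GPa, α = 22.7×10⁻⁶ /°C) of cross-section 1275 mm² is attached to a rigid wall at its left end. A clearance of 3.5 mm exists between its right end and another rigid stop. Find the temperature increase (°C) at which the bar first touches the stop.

Contact occurs when the free expansion equals the gap: αΔT L = 3.5 mm.
So ΔT = g/(αL) = 3.5/(22.7×10⁻⁶ × 2150) = 71.71 °C.

ΔT ≈ 71.7 °C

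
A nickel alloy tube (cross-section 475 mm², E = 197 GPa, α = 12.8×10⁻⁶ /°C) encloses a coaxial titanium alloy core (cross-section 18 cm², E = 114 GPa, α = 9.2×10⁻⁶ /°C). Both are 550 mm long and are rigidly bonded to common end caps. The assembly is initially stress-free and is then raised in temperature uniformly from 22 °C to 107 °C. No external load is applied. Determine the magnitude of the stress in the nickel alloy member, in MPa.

Both members must finish at the same length. With the larger α, the nickel alloy tends to over-expand; the plates restrain it, putting the nickel alloy in compression and the titanium alloy in tension. With no external load the two internal forces are equal and opposite, magnitude P.
Equating the net (thermal + elastic) strains gives |α₁ − α₂|·ΔT = P·[1/(A₁E₁) + 1/(A₂E₂)].
|α₁ − α₂|·ΔT = 3.6×10⁻⁶ × 85 = 0.000306.
1/(A₁E₁) + 1/(A₂E₂) = 1/(475×197×10³) + 1/(1800×114×10³) = 1.556×10⁻⁸ N⁻¹.
P = 0.000306 / 1.556×10⁻⁸ = 19670 N = 19.67 kN.
σ_{nickel alloy} = P/A₁ = 19670/475 = 41.4 MPa, compressive.

σ ≈ 41.4 MPa (compressive)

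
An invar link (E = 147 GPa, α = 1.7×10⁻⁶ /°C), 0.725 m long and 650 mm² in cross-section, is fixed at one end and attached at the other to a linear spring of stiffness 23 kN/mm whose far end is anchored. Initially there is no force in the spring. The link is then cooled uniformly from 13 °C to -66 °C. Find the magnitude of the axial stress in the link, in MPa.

The unrestrained thermal change is αΔT L = 1.7×10⁻⁶ × 79 × 725 = 0.09737 mm.
Let P be the tensile force in the spring. The link extends elastically by PL/(AE) and the spring stretches by P/k; together these equal δ_free.
P [ L/(AE) + 1/k ] = δ_free → P [ 725/(650×147×10³) + 1/(23×10³) ] = 0.09737.
P = 0.09737 / 5.107×10⁻⁵ = 1907 N.
σ = P/A = 1907/650 = 2.933 MPa.

σ ≈ 2.93 MPa (tensile)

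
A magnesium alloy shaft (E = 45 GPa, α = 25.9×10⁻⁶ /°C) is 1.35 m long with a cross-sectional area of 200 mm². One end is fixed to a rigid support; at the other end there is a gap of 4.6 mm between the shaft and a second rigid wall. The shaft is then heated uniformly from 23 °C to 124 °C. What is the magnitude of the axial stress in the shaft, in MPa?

Unrestrained expansion: δ_free = αΔT L = 25.9×10⁻⁶ × 101 × 1350 = 3.531 mm.
This is smaller than the 4.6 mm clearance, so the shaft expands freely without reaching the stop — the stress is zero.

σ ≈ 0 MPa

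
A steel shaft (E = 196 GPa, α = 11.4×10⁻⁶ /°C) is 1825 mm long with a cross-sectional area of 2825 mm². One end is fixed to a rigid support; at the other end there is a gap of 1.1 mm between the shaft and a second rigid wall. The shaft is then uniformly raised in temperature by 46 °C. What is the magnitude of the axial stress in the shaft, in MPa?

If the wall were absent the shaft would grow by αΔT L = 11.4×10⁻⁶ × 46 × 1825 = 0.957 mm.
Since δ_free = 0.957 mm is less than the 1.1 mm gap, the shaft never touches the wall. No axial force develops.

σ ≈ 0 MPa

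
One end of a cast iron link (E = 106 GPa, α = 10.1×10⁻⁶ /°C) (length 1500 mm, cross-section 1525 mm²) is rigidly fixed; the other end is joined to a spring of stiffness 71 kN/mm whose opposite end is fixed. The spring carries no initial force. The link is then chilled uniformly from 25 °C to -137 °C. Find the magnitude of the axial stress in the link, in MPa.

If the spring were absent the link would shorten by αΔT L = 10.1×10⁻⁶ × 162 × 1500 = 2.454 mm.
Let P be the tensile force in the spring. The link extends elastically by PL/(AE) and the spring stretches by P/k; together these equal δ_free.
P [ L/(AE) + 1/k ] = δ_free → P [ 1500/(1525×106×10³) + 1/(71×10³) ] = 2.454.
P = 2.454 / 2.336×10⁻⁵ = 105000 N.
σ = P/A = 105000/1525 = 68.88 MPa.

σ ≈ 68.9 MPa (tensile)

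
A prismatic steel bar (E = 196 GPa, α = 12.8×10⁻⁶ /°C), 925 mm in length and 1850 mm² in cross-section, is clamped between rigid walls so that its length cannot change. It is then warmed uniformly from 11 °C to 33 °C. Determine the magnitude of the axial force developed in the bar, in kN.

P ≈ 102 kN (compressive)

The ends cannot move, so σ = EαΔT = 196×10³ × 12.8×10⁻⁶ × 22 = 55.19 MPa.
Axial force P = σA = 55.19 × 1850 = 102100 N = 102.1 kN, compressive.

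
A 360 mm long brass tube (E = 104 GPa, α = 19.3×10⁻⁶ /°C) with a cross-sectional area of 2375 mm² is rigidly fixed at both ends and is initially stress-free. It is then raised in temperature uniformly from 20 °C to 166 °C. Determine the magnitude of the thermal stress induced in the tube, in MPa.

The supports are rigid, so the total axial strain is zero. The restrained thermal strain is ε = αΔT = 19.3×10⁻⁶ × 146 = 2817.8×10⁻⁶.
σ = EαΔT = 104×10³ × 19.3×10⁻⁶ × 146 = 293.1 MPa (compressive; the tube is trying to expand).

σ ≈ 293 MPa (compressive)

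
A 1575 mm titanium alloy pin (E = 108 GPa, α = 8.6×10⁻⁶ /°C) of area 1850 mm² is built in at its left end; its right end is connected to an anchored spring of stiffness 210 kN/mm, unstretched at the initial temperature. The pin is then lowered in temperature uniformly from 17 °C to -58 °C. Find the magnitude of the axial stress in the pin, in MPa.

σ ≈ 43.4 MPa (tensile)

The unrestrained thermal change is αΔT L = 8.6×10⁻⁶ × 75 × 1575 = 1.016 mm.
With a force P in the spring, the elastic change of the pin is PL/(AE) and that of the spring is P/k; compatibility requires their sum to equal δ_free.
So P = δ_free / [L/(AE) + 1/k] = 1.016 / [ 1575/(1850×108×10³) + 1/(210×10³) ].
P = 1.016 / 1.264×10⁻⁵ = 80340 N.
σ = P/A = 80340/1850 = 43.43 MPa.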